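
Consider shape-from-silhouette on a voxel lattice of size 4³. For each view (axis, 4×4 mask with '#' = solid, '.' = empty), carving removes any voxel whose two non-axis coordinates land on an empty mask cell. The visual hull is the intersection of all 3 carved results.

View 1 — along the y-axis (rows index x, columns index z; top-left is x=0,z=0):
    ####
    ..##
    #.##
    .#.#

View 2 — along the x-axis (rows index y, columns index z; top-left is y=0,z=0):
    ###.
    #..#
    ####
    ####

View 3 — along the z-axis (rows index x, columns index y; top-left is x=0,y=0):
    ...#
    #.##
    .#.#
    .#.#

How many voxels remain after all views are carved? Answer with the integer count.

remaining voxels: 17

before carving: 64 voxels (4×4×4)
after view 1 [y-axis, 11 of 16 cells solid] → remaining = 44
after view 2 [x-axis, 13 of 16 cells solid] → remaining = 35
after view 3 [z-axis, 8 of 16 cells solid] → remaining = 17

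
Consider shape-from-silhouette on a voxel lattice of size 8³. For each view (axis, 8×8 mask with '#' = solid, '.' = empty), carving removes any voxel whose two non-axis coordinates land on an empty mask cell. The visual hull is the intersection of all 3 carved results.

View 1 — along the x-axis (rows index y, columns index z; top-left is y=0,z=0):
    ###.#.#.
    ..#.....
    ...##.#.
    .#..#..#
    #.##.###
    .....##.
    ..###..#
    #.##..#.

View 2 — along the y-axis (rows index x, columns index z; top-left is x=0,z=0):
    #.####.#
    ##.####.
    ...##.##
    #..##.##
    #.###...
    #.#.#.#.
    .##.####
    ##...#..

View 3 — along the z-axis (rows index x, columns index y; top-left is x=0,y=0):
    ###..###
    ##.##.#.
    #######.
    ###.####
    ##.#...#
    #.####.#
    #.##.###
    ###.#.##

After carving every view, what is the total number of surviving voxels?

before carving: 512 voxels (8×8×8)
carve view 1 (along x, YZ-mask fill 28/64): 224 voxels remain
carve view 2 (along y, XZ-mask fill 38/64): 137 voxels remain
carve view 3 (along z, XY-mask fill 47/64): 100 voxels remain

remaining voxels: 100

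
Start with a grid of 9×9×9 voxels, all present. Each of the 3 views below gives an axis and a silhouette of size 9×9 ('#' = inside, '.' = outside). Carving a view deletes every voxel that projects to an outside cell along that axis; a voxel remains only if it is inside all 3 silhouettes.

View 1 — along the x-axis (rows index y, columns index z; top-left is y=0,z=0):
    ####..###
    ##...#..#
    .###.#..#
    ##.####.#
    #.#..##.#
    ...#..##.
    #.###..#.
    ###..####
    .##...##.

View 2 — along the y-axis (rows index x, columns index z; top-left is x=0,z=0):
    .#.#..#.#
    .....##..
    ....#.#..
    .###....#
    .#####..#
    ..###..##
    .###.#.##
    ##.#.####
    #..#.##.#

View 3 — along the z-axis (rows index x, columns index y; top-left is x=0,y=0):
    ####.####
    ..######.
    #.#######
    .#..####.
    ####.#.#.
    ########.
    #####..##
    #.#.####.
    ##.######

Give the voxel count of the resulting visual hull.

start: 9×9×9 = 729 voxels
after view 1 [x-axis, 47 of 81 cells solid] → remaining = 423
after view 2 [y-axis, 41 of 81 cells solid] → remaining = 219
after view 3 [z-axis, 62 of 81 cells solid] → remaining = 170

|visual hull| = 170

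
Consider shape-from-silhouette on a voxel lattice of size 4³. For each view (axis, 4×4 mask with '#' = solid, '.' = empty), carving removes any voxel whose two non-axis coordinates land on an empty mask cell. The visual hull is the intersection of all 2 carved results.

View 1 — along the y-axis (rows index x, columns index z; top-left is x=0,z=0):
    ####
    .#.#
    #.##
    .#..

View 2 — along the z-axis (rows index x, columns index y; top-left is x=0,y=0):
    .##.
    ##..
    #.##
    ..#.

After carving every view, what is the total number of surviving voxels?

before carving: 64 voxels (4×4×4)
carve view 1 (along y, XZ-mask fill 10/16): 40 voxels remain
carve view 2 (along z, XY-mask fill 8/16): 22 voxels remain

22 voxels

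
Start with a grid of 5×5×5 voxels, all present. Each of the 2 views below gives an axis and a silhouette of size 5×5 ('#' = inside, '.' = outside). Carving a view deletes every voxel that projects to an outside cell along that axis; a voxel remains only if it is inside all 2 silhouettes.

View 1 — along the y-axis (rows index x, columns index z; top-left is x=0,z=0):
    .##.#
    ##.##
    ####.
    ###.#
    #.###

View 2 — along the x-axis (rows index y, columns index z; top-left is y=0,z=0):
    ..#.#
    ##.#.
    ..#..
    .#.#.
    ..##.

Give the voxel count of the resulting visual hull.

37 voxels

full grid |V| = 125
step 1: project along y, AND mask (19/25) → |grid| = 95
step 2: project along x, AND mask (10/25) → |grid| = 37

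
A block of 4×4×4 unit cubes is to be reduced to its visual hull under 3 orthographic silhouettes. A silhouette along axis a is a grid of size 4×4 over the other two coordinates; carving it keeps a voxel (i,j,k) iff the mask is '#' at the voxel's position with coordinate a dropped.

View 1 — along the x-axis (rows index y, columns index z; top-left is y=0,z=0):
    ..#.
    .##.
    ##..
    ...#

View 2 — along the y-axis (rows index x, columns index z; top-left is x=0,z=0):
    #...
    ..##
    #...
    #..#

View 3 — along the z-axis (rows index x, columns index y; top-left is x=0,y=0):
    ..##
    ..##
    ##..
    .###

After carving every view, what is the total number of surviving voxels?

start: 4×4×4 = 64 voxels
[1] x-view keeps 6 columns → grid now 24
[2] y-view keeps 6 columns → grid now 7
[3] z-view keeps 9 columns → grid now 4

remaining voxels: 4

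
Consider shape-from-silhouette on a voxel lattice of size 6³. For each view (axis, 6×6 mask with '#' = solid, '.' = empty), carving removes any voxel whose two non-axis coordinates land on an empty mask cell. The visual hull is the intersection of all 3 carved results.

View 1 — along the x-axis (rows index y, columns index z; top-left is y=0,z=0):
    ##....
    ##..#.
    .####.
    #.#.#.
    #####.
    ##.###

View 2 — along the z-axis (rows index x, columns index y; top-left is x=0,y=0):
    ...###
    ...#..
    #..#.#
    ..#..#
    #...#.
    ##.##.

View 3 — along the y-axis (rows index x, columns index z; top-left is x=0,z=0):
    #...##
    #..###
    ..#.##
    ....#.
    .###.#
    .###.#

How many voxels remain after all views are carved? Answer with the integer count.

25 voxels

start: 6×6×6 = 216 voxels
step 1: project along x, AND mask (22/36) → |grid| = 132
step 2: project along z, AND mask (15/36) → |grid| = 55
step 3: project along y, AND mask (19/36) → |grid| = 25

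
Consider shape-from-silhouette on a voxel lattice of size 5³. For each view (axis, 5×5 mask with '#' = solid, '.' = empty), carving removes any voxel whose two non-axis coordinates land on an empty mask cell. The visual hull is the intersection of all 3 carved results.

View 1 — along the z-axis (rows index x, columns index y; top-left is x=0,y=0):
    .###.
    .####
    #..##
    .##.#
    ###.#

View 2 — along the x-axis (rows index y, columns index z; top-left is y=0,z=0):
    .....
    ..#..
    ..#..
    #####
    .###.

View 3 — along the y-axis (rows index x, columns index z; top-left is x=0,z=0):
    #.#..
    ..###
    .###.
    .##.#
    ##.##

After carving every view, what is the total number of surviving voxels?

start: 5×5×5 = 125 voxels
carve view 1 (along z, XY-mask fill 17/25): 85 voxels remain
carve view 2 (along x, YZ-mask fill 10/25): 35 voxels remain
carve view 3 (along y, XZ-mask fill 15/25): 23 voxels remain

23 voxels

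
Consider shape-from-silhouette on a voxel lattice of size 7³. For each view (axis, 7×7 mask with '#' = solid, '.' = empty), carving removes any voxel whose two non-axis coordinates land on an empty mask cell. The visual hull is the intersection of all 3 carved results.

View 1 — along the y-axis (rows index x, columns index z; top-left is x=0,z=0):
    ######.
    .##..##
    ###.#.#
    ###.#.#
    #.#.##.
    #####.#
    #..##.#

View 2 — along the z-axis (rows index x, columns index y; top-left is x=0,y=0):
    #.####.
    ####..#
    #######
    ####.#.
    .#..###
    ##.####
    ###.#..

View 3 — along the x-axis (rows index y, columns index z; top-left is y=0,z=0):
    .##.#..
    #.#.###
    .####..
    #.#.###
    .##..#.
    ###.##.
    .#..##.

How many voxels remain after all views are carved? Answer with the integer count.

before carving: 343 voxels (7×7×7)
step 1: project along y, AND mask (34/49) → |grid| = 238
step 2: project along z, AND mask (36/49) → |grid| = 178
step 3: project along x, AND mask (28/49) → |grid| = 108

|visual hull| = 108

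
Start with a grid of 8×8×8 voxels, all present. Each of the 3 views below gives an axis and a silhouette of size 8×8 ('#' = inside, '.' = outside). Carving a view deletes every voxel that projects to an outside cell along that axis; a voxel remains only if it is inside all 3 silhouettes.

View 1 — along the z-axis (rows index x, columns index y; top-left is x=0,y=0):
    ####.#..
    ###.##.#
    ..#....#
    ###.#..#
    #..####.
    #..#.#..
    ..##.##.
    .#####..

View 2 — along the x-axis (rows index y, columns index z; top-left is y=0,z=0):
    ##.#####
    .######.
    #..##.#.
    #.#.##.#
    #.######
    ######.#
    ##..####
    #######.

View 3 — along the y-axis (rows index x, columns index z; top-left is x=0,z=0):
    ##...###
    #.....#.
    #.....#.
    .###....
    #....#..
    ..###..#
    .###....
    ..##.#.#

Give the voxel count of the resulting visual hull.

start: 8×8×8 = 512 voxels
step 1: project along z, AND mask (35/64) → |grid| = 280
step 2: project along x, AND mask (49/64) → |grid| = 211
step 3: project along y, AND mask (25/64) → |grid| = 83

|visual hull| = 83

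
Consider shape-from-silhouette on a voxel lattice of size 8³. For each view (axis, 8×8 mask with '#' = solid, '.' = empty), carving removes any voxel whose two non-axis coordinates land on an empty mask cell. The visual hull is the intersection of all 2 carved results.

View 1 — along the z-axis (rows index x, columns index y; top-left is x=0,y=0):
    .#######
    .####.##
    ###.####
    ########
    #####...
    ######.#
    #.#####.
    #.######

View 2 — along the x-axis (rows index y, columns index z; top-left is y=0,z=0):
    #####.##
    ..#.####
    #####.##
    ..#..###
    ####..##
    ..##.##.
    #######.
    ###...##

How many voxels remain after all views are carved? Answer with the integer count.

remaining voxels: 300

initial block: 8^3 = 512
after view 1 [z-axis, 53 of 64 cells solid] → remaining = 424
after view 2 [x-axis, 45 of 64 cells solid] → remaining = 300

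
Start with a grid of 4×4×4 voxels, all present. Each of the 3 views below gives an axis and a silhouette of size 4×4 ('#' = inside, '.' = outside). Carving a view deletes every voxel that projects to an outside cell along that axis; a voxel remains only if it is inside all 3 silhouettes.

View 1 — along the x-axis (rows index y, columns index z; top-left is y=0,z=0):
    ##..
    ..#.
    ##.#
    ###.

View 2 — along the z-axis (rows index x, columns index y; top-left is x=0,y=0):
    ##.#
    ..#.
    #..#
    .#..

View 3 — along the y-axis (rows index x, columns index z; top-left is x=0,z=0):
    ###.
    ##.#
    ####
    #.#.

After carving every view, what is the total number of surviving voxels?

|visual hull| = 15

before carving: 64 voxels (4×4×4)
  1. axis=0 (YZ plane), |mask|=9  ⇒  voxels=36
  2. axis=2 (XY plane), |mask|=7  ⇒  voxels=15
  3. axis=1 (XZ plane), |mask|=12  ⇒  voxels=15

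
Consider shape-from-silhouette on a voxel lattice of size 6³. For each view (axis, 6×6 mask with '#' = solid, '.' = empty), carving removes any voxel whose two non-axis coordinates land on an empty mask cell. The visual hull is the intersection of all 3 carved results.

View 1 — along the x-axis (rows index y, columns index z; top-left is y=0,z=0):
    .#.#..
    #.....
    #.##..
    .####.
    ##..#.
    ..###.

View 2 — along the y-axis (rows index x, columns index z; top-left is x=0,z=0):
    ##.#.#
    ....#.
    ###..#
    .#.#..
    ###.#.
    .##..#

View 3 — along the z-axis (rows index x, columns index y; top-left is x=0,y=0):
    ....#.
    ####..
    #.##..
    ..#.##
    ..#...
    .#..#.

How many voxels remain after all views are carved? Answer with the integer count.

remaining voxels: 14

initial block: 6^3 = 216
[1] x-view keeps 16 columns → grid now 96
[2] y-view keeps 18 columns → grid now 47
[3] z-view keeps 14 columns → grid now 14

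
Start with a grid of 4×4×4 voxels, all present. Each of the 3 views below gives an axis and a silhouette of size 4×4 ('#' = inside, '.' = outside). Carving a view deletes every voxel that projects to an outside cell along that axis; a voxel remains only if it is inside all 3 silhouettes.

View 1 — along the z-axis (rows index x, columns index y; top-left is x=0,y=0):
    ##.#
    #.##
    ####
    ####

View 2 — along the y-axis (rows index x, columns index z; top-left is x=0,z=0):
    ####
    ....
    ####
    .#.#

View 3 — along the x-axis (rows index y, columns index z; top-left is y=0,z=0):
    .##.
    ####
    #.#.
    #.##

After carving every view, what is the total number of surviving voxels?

|visual hull| = 24

full grid |V| = 64
  1. axis=2 (XY plane), |mask|=14  ⇒  voxels=56
  2. axis=1 (XZ plane), |mask|=10  ⇒  voxels=36
  3. axis=0 (YZ plane), |mask|=11  ⇒  voxels=24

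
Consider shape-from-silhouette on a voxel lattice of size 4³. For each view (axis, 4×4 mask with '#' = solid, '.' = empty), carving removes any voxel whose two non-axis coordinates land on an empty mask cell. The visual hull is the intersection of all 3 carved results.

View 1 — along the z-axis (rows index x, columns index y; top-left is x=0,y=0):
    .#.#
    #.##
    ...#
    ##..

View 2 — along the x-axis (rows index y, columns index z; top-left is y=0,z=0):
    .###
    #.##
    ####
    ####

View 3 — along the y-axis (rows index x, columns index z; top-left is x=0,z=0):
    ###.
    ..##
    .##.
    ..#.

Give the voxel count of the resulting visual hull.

full grid |V| = 64
step 1: project along z, AND mask (8/16) → |grid| = 32
step 2: project along x, AND mask (14/16) → |grid| = 28
step 3: project along y, AND mask (8/16) → |grid| = 15

voxel count = 15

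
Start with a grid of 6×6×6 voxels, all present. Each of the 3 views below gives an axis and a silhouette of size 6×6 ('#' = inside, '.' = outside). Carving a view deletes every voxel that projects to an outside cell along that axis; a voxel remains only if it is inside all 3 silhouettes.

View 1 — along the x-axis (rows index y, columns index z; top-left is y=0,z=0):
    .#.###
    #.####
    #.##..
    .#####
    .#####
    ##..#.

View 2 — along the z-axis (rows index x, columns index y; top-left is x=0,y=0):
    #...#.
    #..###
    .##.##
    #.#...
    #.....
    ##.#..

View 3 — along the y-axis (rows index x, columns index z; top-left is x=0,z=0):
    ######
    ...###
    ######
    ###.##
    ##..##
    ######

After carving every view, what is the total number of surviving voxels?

57 voxels

start: 6×6×6 = 216 voxels
after view 1 [x-axis, 25 of 36 cells solid] → remaining = 150
after view 2 [z-axis, 16 of 36 cells solid] → remaining = 67
after view 3 [y-axis, 30 of 36 cells solid] → remaining = 57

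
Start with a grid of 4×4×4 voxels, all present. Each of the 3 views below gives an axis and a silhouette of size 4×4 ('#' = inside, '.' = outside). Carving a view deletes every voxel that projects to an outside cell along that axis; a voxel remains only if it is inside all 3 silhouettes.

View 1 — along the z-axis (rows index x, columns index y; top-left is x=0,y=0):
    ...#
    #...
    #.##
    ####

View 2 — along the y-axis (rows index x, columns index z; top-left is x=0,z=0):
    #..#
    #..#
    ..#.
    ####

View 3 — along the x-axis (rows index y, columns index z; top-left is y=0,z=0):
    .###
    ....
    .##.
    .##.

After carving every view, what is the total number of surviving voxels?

remaining voxels: 11

before carving: 64 voxels (4×4×4)
carve view 1 (along z, XY-mask fill 9/16): 36 voxels remain
carve view 2 (along y, XZ-mask fill 9/16): 23 voxels remain
carve view 3 (along x, YZ-mask fill 7/16): 11 voxels remain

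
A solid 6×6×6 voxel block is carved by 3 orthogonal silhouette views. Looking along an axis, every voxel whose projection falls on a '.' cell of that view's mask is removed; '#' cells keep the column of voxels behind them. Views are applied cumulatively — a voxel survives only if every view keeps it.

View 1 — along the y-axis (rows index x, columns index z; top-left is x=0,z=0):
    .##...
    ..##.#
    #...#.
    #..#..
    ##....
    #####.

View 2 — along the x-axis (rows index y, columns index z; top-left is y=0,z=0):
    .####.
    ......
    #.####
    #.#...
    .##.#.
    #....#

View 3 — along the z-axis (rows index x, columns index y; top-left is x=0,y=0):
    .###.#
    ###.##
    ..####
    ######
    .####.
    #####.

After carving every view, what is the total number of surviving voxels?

initial block: 6^3 = 216
step 1: project along y, AND mask (16/36) → |grid| = 96
step 2: project along x, AND mask (16/36) → |grid| = 44
step 3: project along z, AND mask (28/36) → |grid| = 35

voxel count = 35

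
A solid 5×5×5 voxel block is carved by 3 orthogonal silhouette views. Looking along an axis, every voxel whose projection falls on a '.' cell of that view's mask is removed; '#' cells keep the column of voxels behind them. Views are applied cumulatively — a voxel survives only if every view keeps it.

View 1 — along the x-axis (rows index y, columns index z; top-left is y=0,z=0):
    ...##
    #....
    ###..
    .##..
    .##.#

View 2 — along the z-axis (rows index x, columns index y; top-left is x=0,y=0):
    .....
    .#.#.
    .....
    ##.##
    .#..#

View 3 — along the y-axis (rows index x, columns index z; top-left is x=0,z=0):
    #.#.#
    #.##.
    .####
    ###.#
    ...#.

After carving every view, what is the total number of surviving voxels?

initial block: 5^3 = 125
carve view 1 (along x, YZ-mask fill 11/25): 55 voxels remain
carve view 2 (along z, XY-mask fill 8/25): 15 voxels remain
carve view 3 (along y, XZ-mask fill 15/25): 9 voxels remain

9 voxels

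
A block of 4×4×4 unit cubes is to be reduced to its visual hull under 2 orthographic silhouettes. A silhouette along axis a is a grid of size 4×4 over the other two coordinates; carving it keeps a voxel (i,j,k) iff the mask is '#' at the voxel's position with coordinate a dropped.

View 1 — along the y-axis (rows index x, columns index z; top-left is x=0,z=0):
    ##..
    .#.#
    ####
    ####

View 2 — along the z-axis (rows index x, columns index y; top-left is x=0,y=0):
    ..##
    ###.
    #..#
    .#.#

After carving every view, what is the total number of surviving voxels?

full grid |V| = 64
  1. axis=1 (XZ plane), |mask|=12  ⇒  voxels=48
  2. axis=2 (XY plane), |mask|=9  ⇒  voxels=26

|visual hull| = 26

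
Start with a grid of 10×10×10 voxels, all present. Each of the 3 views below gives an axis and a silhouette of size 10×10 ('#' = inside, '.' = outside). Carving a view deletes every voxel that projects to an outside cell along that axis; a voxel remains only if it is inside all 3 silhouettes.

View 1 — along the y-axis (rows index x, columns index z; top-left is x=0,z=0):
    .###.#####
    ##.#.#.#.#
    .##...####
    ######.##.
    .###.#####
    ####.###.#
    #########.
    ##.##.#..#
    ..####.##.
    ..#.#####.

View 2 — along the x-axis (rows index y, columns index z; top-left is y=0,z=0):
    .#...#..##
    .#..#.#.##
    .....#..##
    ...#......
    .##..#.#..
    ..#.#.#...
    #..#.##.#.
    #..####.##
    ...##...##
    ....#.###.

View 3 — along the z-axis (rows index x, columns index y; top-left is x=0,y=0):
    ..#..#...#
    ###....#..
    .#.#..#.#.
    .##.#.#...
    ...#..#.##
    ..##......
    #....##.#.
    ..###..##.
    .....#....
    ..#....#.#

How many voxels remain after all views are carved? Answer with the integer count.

91 voxels

initial block: 10^3 = 1000
[1] y-view keeps 71 columns → grid now 710
[2] x-view keeps 40 columns → grid now 279
[3] z-view keeps 34 columns → grid now 91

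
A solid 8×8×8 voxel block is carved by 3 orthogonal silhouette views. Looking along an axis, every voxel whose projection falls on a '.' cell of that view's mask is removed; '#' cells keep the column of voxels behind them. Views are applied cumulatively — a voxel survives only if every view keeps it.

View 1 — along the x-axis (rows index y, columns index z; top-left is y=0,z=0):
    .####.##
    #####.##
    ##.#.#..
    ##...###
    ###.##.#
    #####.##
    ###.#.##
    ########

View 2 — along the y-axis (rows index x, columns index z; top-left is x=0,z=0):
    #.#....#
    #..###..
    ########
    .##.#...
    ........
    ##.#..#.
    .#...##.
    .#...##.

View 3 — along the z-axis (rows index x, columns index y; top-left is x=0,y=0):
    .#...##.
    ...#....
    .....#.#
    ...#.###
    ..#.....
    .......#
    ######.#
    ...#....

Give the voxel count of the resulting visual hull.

start: 8×8×8 = 512 voxels
step 1: project along x, AND mask (49/64) → |grid| = 392
step 2: project along y, AND mask (28/64) → |grid| = 173
step 3: project along z, AND mask (20/64) → |grid| = 59

voxel count = 59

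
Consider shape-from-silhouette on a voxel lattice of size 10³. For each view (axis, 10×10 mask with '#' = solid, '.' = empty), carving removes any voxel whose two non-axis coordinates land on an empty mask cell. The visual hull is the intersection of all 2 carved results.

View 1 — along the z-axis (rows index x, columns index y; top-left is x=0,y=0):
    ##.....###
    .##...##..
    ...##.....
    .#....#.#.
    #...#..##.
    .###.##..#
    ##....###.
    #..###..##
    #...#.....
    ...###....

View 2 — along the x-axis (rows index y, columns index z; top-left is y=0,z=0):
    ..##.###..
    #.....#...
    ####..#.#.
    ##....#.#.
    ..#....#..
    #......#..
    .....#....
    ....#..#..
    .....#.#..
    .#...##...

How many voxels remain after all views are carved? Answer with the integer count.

before carving: 1000 voxels (10×10×10)
V1 z: intersect with XY mask (40 set) -- 400 left
V2 x: intersect with YZ mask (29 set) -- 110 left

remaining voxels: 110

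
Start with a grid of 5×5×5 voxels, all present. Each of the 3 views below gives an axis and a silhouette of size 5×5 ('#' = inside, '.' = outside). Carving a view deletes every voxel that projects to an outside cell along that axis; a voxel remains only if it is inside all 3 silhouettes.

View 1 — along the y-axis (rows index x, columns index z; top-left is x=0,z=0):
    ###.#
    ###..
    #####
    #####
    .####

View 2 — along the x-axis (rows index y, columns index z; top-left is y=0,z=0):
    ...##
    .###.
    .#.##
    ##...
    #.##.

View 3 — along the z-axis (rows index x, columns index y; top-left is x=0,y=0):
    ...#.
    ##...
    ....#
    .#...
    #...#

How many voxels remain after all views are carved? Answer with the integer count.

voxel count = 14

start: 5×5×5 = 125 voxels
[1] y-view keeps 21 columns → grid now 105
[2] x-view keeps 13 columns → grid now 53
[3] z-view keeps 7 columns → grid now 14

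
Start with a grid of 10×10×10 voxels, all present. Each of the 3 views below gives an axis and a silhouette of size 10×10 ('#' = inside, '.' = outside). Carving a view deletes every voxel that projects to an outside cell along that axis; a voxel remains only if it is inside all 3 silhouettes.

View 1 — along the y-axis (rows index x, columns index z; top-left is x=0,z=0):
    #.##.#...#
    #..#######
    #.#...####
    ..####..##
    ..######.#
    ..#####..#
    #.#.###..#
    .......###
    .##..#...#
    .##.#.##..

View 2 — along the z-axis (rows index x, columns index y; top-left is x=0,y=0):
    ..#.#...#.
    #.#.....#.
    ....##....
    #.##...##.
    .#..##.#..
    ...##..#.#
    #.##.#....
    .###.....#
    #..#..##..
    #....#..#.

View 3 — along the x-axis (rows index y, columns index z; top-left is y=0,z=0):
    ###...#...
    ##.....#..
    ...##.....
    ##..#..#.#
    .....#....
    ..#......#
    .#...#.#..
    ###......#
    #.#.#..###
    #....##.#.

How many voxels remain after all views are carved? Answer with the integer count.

start: 10×10×10 = 1000 voxels
  1. axis=1 (XZ plane), |mask|=56  ⇒  voxels=560
  2. axis=2 (XY plane), |mask|=36  ⇒  voxels=200
  3. axis=0 (YZ plane), |mask|=34  ⇒  voxels=69

69 voxels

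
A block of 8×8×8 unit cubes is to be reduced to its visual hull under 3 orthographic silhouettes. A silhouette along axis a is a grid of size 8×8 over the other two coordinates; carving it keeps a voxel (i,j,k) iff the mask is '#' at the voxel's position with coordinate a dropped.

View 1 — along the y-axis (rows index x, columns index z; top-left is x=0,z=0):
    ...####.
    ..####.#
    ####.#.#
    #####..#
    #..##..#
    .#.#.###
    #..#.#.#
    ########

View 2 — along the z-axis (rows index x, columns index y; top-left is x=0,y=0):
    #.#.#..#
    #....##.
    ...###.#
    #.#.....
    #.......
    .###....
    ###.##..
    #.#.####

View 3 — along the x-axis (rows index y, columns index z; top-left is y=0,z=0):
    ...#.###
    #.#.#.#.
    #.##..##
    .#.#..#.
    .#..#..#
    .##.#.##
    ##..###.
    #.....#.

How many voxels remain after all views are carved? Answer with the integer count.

before carving: 512 voxels (8×8×8)
carve view 1 (along y, XZ-mask fill 42/64): 336 voxels remain
carve view 2 (along z, XY-mask fill 28/64): 154 voxels remain
carve view 3 (along x, YZ-mask fill 31/64): 71 voxels remain

71 voxels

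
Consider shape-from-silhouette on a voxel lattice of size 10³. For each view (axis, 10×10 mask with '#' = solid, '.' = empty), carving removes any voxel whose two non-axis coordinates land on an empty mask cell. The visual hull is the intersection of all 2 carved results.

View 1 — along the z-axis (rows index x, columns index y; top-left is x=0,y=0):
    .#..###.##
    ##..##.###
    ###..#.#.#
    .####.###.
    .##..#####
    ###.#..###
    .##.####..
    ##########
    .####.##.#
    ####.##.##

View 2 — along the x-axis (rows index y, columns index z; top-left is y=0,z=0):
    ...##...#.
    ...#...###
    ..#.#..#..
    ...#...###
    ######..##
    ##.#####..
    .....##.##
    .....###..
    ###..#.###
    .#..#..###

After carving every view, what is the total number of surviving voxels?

voxel count = 341

full grid |V| = 1000
carve view 1 (along z, XY-mask fill 71/100): 710 voxels remain
carve view 2 (along x, YZ-mask fill 48/100): 341 voxels remain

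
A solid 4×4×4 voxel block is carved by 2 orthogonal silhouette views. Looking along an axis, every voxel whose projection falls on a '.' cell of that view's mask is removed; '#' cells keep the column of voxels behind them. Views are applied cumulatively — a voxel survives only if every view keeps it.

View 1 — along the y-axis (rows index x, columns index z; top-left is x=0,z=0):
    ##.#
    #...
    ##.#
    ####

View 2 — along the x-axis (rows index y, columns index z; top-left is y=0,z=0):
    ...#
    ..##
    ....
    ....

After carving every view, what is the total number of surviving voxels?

voxel count = 7

initial block: 4^3 = 64
carve view 1 (along y, XZ-mask fill 11/16): 44 voxels remain
carve view 2 (along x, YZ-mask fill 3/16): 7 voxels remain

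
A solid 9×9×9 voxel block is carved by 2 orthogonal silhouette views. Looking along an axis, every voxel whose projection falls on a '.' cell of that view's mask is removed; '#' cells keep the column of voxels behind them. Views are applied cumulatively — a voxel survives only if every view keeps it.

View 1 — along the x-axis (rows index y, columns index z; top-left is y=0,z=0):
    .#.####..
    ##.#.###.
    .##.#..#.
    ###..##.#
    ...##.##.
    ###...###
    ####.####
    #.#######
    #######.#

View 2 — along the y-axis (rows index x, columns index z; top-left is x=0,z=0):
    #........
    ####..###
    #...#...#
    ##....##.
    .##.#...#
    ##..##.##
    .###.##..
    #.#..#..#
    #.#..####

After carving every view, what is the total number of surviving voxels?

initial block: 9^3 = 729
V1 x: intersect with YZ mask (55 set) -- 495 left
V2 y: intersect with XZ mask (40 set) -- 244 left

244 voxels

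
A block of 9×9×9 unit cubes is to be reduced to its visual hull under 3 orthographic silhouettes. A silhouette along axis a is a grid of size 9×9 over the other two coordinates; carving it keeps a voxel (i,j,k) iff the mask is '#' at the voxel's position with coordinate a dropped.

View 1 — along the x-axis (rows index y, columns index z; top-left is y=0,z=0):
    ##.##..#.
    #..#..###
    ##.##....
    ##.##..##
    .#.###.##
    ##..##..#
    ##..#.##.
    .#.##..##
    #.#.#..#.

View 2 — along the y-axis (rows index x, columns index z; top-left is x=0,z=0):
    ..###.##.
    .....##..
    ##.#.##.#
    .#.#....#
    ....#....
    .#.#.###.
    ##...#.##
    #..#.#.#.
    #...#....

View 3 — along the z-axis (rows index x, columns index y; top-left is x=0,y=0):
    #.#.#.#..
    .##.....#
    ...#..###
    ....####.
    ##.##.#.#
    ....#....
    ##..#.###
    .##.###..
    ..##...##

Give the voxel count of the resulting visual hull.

full grid |V| = 729
after view 1 [x-axis, 45 of 81 cells solid] → remaining = 405
after view 2 [y-axis, 33 of 81 cells solid] → remaining = 172
after view 3 [z-axis, 37 of 81 cells solid] → remaining = 78

voxel count = 78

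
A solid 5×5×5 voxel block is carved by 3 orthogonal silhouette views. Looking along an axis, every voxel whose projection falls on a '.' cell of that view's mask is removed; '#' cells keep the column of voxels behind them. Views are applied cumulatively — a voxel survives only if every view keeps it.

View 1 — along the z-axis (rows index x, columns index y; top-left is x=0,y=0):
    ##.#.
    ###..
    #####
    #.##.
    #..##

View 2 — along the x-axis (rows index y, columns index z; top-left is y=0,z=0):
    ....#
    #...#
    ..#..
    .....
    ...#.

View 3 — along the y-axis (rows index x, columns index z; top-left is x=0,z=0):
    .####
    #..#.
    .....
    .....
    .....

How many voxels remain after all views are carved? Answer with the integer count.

before carving: 125 voxels (5×5×5)
carve view 1 (along z, XY-mask fill 17/25): 85 voxels remain
carve view 2 (along x, YZ-mask fill 5/25): 16 voxels remain
carve view 3 (along y, XZ-mask fill 6/25): 3 voxels remain

remaining voxels: 3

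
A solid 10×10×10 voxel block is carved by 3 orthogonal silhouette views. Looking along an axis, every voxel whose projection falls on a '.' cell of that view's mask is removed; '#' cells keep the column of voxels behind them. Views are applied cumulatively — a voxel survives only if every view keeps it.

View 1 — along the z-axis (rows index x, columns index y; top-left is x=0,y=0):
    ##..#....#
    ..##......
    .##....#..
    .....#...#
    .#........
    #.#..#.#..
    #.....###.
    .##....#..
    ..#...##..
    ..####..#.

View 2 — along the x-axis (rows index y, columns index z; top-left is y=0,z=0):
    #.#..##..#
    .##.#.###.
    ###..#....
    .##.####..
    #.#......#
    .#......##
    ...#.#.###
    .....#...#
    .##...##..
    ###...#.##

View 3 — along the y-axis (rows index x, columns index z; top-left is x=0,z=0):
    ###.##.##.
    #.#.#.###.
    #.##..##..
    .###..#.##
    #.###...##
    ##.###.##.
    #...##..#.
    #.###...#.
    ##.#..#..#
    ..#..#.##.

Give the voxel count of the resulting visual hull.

voxel count = 68

start: 10×10×10 = 1000 voxels
step 1: project along z, AND mask (31/100) → |grid| = 310
step 2: project along x, AND mask (44/100) → |grid| = 130
step 3: project along y, AND mask (55/100) → |grid| = 68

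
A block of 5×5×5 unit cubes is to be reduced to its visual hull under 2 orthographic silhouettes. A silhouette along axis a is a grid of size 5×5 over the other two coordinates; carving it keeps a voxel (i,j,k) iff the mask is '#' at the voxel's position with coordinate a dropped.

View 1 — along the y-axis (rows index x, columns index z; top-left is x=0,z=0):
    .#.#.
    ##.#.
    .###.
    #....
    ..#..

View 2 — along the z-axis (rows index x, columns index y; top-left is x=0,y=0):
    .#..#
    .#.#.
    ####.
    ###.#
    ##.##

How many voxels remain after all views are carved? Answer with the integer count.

30 voxels

initial block: 5^3 = 125
after view 1 [y-axis, 10 of 25 cells solid] → remaining = 50
after view 2 [z-axis, 16 of 25 cells solid] → remaining = 30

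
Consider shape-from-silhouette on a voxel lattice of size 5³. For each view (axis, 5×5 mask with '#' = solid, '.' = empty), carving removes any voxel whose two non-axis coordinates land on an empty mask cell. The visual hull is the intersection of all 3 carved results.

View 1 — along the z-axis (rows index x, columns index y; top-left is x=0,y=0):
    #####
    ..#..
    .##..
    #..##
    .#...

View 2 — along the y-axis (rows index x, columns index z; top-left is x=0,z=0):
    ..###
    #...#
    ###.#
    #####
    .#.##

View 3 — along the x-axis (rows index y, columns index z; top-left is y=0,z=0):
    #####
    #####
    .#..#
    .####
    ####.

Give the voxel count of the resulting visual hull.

before carving: 125 voxels (5×5×5)
[1] z-view keeps 12 columns → grid now 60
[2] y-view keeps 17 columns → grid now 43
[3] x-view keeps 20 columns → grid now 35

remaining voxels: 35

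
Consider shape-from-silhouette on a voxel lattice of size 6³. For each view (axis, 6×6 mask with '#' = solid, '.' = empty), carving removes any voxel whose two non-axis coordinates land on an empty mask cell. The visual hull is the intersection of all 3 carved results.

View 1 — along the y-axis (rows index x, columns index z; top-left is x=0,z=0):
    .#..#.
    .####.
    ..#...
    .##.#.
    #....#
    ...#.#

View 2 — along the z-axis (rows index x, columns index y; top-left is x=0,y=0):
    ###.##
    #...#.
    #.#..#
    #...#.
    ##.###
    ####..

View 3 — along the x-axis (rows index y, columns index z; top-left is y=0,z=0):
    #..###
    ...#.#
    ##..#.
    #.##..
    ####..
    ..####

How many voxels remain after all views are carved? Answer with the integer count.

full grid |V| = 216
[1] y-view keeps 14 columns → grid now 84
[2] z-view keeps 21 columns → grid now 45
[3] x-view keeps 20 columns → grid now 25

remaining voxels: 25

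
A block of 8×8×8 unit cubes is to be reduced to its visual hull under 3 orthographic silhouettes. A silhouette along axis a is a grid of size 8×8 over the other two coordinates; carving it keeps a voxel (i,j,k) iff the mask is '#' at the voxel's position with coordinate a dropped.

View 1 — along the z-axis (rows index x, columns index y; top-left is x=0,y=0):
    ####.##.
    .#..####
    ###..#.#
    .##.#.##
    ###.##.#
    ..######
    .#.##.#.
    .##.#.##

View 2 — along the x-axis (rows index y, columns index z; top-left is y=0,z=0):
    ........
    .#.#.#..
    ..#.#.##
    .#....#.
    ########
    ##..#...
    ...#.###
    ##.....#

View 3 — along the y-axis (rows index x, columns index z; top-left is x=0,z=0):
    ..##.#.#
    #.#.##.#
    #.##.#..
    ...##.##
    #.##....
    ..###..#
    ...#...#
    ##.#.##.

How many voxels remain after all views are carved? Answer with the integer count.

voxel count = 73

start: 8×8×8 = 512 voxels
[1] z-view keeps 42 columns → grid now 336
[2] x-view keeps 27 columns → grid now 156
[3] y-view keeps 31 columns → grid now 73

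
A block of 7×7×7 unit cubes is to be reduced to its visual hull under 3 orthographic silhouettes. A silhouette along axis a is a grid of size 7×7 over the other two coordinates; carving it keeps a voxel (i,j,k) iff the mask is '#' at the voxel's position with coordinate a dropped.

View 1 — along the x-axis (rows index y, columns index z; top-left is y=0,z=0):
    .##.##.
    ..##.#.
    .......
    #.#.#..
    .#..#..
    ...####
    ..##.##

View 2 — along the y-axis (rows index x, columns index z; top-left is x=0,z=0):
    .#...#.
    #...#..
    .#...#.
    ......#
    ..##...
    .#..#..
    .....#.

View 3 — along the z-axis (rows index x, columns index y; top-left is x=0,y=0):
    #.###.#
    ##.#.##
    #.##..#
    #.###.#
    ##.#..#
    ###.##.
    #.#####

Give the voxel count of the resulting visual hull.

|visual hull| = 26

full grid |V| = 343
step 1: project along x, AND mask (20/49) → |grid| = 140
step 2: project along y, AND mask (12/49) → |grid| = 36
step 3: project along z, AND mask (34/49) → |grid| = 26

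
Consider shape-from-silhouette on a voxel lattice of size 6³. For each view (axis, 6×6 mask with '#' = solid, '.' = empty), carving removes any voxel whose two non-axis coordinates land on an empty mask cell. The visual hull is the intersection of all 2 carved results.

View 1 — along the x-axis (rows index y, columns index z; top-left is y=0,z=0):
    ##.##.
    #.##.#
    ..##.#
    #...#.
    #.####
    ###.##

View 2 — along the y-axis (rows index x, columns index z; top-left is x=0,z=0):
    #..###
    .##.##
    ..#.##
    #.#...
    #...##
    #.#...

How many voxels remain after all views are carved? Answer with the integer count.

voxel count = 74

initial block: 6^3 = 216
carve view 1 (along x, YZ-mask fill 23/36): 138 voxels remain
carve view 2 (along y, XZ-mask fill 18/36): 74 voxels remain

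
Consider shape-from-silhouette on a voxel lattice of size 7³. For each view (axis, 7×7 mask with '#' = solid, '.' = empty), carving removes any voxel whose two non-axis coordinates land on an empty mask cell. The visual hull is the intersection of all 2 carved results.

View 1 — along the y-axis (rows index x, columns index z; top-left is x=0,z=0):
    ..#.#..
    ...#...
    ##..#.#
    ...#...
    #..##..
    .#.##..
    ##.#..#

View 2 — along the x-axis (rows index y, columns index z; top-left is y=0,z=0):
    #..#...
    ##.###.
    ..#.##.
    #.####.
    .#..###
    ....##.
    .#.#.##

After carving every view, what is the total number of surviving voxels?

remaining voxels: 64

before carving: 343 voxels (7×7×7)
[1] y-view keeps 18 columns → grid now 126
[2] x-view keeps 25 columns → grid now 64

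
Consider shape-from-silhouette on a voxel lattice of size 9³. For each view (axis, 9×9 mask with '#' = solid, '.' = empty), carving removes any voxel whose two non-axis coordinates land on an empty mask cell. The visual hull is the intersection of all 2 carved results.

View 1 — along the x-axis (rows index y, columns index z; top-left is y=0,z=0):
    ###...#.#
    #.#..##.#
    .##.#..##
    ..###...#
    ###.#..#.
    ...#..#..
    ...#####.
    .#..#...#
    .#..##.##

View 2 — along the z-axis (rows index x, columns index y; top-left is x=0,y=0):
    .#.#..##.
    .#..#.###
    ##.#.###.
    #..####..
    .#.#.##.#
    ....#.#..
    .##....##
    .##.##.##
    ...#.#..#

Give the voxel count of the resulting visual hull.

remaining voxels: 170

before carving: 729 voxels (9×9×9)
  1. axis=0 (YZ plane), |mask|=39  ⇒  voxels=351
  2. axis=2 (XY plane), |mask|=40  ⇒  voxels=170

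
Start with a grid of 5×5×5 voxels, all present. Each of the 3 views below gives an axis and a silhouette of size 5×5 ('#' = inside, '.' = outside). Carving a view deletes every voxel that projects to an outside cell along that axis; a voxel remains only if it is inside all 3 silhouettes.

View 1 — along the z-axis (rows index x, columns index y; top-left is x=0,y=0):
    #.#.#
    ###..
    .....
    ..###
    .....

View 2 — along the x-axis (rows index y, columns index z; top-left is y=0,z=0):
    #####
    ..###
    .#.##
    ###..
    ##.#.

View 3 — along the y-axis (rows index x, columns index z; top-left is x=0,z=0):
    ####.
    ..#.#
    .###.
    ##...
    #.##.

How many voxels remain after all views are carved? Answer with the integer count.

remaining voxels: 19

before carving: 125 voxels (5×5×5)
carve view 1 (along z, XY-mask fill 9/25): 45 voxels remain
carve view 2 (along x, YZ-mask fill 17/25): 31 voxels remain
carve view 3 (along y, XZ-mask fill 14/25): 19 voxels remain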